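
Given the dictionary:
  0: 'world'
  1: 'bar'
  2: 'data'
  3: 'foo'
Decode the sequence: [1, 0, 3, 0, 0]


Look up each index in the dictionary:
  1 -> 'bar'
  0 -> 'world'
  3 -> 'foo'
  0 -> 'world'
  0 -> 'world'

Decoded: "bar world foo world world"


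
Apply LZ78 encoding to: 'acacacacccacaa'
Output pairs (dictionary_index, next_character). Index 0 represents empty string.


LZ78 encoding steps:
Dictionary: {0: ''}
Step 1: w='' (idx 0), next='a' -> output (0, 'a'), add 'a' as idx 1
Step 2: w='' (idx 0), next='c' -> output (0, 'c'), add 'c' as idx 2
Step 3: w='a' (idx 1), next='c' -> output (1, 'c'), add 'ac' as idx 3
Step 4: w='ac' (idx 3), next='a' -> output (3, 'a'), add 'aca' as idx 4
Step 5: w='c' (idx 2), next='c' -> output (2, 'c'), add 'cc' as idx 5
Step 6: w='c' (idx 2), next='a' -> output (2, 'a'), add 'ca' as idx 6
Step 7: w='ca' (idx 6), next='a' -> output (6, 'a'), add 'caa' as idx 7


Encoded: [(0, 'a'), (0, 'c'), (1, 'c'), (3, 'a'), (2, 'c'), (2, 'a'), (6, 'a')]


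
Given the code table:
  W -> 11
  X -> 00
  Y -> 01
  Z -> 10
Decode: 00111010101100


Decoding:
00 -> X
11 -> W
10 -> Z
10 -> Z
10 -> Z
11 -> W
00 -> X


Result: XWZZZWX


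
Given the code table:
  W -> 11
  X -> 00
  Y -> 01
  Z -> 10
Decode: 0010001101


Decoding:
00 -> X
10 -> Z
00 -> X
11 -> W
01 -> Y


Result: XZXWY


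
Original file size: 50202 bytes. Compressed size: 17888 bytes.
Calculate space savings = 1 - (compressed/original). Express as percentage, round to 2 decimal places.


ratio = compressed/original = 17888/50202 = 0.35632
savings = 1 - ratio = 1 - 0.35632 = 0.64368
as a percentage: 0.64368 * 100 = 64.37%

Space savings = 1 - 17888/50202 = 64.37%


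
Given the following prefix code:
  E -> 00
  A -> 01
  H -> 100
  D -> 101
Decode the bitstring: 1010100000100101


Decoding step by step:
Bits 101 -> D
Bits 01 -> A
Bits 00 -> E
Bits 00 -> E
Bits 01 -> A
Bits 00 -> E
Bits 101 -> D


Decoded message: DAEEAED


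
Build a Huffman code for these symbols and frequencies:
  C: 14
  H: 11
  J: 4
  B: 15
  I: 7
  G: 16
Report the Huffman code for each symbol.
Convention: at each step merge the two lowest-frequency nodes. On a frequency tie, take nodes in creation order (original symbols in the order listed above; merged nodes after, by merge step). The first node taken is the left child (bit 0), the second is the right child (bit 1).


Huffman tree construction:
Step 1: Merge J(4) + I(7) = 11
Step 2: Merge H(11) + (J+I)(11) = 22
Step 3: Merge C(14) + B(15) = 29
Step 4: Merge G(16) + (H+(J+I))(22) = 38
Step 5: Merge (C+B)(29) + (G+(H+(J+I)))(38) = 67
Read each symbol's code off the tree from the root (left child = 0, right child = 1).

Codes:
  C: 00 (length 2)
  H: 110 (length 3)
  J: 1110 (length 4)
  B: 01 (length 2)
  I: 1111 (length 4)
  G: 10 (length 2)
Average code length: 167/67 = 2.4925 bits/symbol


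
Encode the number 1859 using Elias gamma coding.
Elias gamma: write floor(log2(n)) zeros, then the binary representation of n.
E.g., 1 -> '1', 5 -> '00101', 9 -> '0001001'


num_bits = floor(log2(1859)) + 1 = 11
leading_zeros = num_bits - 1 = 10
binary(1859) = 11101000011

Elias gamma(1859) = '0000000000' + '11101000011' = 000000000011101000011 (21 bits)


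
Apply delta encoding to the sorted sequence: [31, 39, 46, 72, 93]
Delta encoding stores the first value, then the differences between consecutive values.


First value: 31
Deltas:
  39 - 31 = 8
  46 - 39 = 7
  72 - 46 = 26
  93 - 72 = 21


Delta encoded: [31, 8, 7, 26, 21]


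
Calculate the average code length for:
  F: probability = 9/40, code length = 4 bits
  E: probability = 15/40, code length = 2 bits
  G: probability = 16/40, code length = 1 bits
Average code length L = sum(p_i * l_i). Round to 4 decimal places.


Weighted contributions p_i * l_i:
  F: (9/40) * 4 = 36/40
  E: (15/40) * 2 = 30/40
  G: (16/40) * 1 = 16/40
Sum = (36 + 30 + 16)/40 = 82/40

L = 82/40 = 2.0500 bits/symbol


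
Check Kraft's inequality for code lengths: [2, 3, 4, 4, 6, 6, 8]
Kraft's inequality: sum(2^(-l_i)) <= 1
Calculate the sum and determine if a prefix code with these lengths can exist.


Sum = 2^(-2) + 2^(-3) + 2^(-4) + 2^(-4) + 2^(-6) + 2^(-6) + 2^(-8)
    = 0.25 + 0.125 + 0.0625 + 0.0625 + 0.015625 + 0.015625 + 0.00390625
    = 137/256 = 0.53515625
Since 0.53515625 <= 1, Kraft's inequality IS satisfied.
A prefix code with these lengths CAN exist.

Kraft sum = 0.53515625. Satisfied.


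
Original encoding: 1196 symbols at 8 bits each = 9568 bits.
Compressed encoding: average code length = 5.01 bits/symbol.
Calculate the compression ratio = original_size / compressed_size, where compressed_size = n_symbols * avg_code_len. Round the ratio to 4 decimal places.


original_size = n_symbols * orig_bits = 1196 * 8 = 9568 bits
compressed_size = n_symbols * avg_code_len = 1196 * 5.01 = 5991.96 bits
ratio = original_size / compressed_size = 9568 / 5991.96 = 1.5968

Compression ratio = 1.5968


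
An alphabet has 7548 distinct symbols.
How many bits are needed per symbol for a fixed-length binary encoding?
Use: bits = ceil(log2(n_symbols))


log2(7548) = 12.8819
Bracket: 2^12 = 4096 < 7548 <= 2^13 = 8192
So ceil(log2(7548)) = 13

bits = ceil(log2(7548)) = ceil(12.8819) = 13 bits


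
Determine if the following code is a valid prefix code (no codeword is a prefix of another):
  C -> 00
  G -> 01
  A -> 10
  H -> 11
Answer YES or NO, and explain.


Checking each pair (does one codeword prefix another?):
  C='00' vs G='01': no prefix
  C='00' vs A='10': no prefix
  C='00' vs H='11': no prefix
  G='01' vs C='00': no prefix
  G='01' vs A='10': no prefix
  G='01' vs H='11': no prefix
  A='10' vs C='00': no prefix
  A='10' vs G='01': no prefix
  A='10' vs H='11': no prefix
  H='11' vs C='00': no prefix
  H='11' vs G='01': no prefix
  H='11' vs A='10': no prefix
No violation found over all pairs.

YES -- this is a valid prefix code. No codeword is a prefix of any other codeword.


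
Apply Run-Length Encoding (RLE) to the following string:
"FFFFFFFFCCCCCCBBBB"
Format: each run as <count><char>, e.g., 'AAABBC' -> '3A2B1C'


Scanning runs left to right:
  i=0: run of 'F' x 8 -> '8F'
  i=8: run of 'C' x 6 -> '6C'
  i=14: run of 'B' x 4 -> '4B'

RLE = 8F6C4B


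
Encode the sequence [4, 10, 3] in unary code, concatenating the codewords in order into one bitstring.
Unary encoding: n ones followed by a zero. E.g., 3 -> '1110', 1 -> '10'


Encode each number as n ones followed by a terminating 0:
  4 -> 11110 (5 bits)
  10 -> 11111111110 (11 bits)
  3 -> 1110 (4 bits)
Total length = 5 + 11 + 4 = 20 bits.

Unary([4, 10, 3]) = 11110111111111101110 (20 bits)


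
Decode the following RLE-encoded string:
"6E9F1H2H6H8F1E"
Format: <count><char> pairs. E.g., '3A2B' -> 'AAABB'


Expanding each <count><char> pair:
  6E -> 'EEEEEE'
  9F -> 'FFFFFFFFF'
  1H -> 'H'
  2H -> 'HH'
  6H -> 'HHHHHH'
  8F -> 'FFFFFFFF'
  1E -> 'E'

Decoded = EEEEEEFFFFFFFFFHHHHHHHHHFFFFFFFFE


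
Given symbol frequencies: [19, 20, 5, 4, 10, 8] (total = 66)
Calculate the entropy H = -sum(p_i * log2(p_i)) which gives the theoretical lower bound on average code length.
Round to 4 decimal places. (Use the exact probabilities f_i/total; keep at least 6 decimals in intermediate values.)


Per-symbol terms -p_i * log2(p_i) with p_i = f_i/66:
  p = 19/66 = 0.287879: log2(p) = -1.796467, -p*log2(p) = 0.517165
  p = 20/66 = 0.303030: log2(p) = -1.722466, -p*log2(p) = 0.521959
  p = 5/66 = 0.075758: log2(p) = -3.722466, -p*log2(p) = 0.282005
  p = 4/66 = 0.060606: log2(p) = -4.044394, -p*log2(p) = 0.245115
  p = 10/66 = 0.151515: log2(p) = -2.722466, -p*log2(p) = 0.412495
  p = 8/66 = 0.121212: log2(p) = -3.044394, -p*log2(p) = 0.369017
H = 0.517165 + 0.521959 + 0.282005 + 0.245115 + 0.412495 + 0.369017 = 2.347756

H = 2.3478 bits/symbol


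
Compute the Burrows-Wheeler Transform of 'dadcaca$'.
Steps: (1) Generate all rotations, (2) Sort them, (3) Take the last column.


Rotations (sorted):
  0: $dadcaca -> last char: a
  1: a$dadcac -> last char: c
  2: aca$dadc -> last char: c
  3: adcaca$d -> last char: d
  4: ca$dadca -> last char: a
  5: caca$dad -> last char: d
  6: dadcaca$ -> last char: $
  7: dcaca$da -> last char: a


BWT = accdad$a


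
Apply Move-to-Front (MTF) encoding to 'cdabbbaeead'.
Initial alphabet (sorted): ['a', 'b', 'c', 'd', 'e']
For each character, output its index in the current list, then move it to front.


MTF encoding:
'c': index 2 in ['a', 'b', 'c', 'd', 'e'] -> ['c', 'a', 'b', 'd', 'e']
'd': index 3 in ['c', 'a', 'b', 'd', 'e'] -> ['d', 'c', 'a', 'b', 'e']
'a': index 2 in ['d', 'c', 'a', 'b', 'e'] -> ['a', 'd', 'c', 'b', 'e']
'b': index 3 in ['a', 'd', 'c', 'b', 'e'] -> ['b', 'a', 'd', 'c', 'e']
'b': index 0 in ['b', 'a', 'd', 'c', 'e'] -> ['b', 'a', 'd', 'c', 'e']
'b': index 0 in ['b', 'a', 'd', 'c', 'e'] -> ['b', 'a', 'd', 'c', 'e']
'a': index 1 in ['b', 'a', 'd', 'c', 'e'] -> ['a', 'b', 'd', 'c', 'e']
'e': index 4 in ['a', 'b', 'd', 'c', 'e'] -> ['e', 'a', 'b', 'd', 'c']
'e': index 0 in ['e', 'a', 'b', 'd', 'c'] -> ['e', 'a', 'b', 'd', 'c']
'a': index 1 in ['e', 'a', 'b', 'd', 'c'] -> ['a', 'e', 'b', 'd', 'c']
'd': index 3 in ['a', 'e', 'b', 'd', 'c'] -> ['d', 'a', 'e', 'b', 'c']


Output: [2, 3, 2, 3, 0, 0, 1, 4, 0, 1, 3]


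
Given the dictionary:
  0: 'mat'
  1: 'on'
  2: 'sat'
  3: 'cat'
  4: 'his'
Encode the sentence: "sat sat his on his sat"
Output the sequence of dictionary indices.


Look up each word in the dictionary:
  'sat' -> 2
  'sat' -> 2
  'his' -> 4
  'on' -> 1
  'his' -> 4
  'sat' -> 2

Encoded: [2, 2, 4, 1, 4, 2]


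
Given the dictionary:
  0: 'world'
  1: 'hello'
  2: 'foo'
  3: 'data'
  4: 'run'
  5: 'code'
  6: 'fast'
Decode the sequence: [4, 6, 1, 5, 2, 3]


Look up each index in the dictionary:
  4 -> 'run'
  6 -> 'fast'
  1 -> 'hello'
  5 -> 'code'
  2 -> 'foo'
  3 -> 'data'

Decoded: "run fast hello code foo data"


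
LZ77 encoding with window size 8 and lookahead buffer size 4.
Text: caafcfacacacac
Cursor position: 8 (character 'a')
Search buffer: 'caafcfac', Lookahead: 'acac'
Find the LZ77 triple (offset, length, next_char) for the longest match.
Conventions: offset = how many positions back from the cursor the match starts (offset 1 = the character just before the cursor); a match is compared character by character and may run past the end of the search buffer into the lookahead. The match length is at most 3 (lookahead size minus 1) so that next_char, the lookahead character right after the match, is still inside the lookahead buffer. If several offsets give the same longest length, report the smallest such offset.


Try each offset into the search buffer:
  offset=1 (pos 7, char 'c'): match length 0
  offset=2 (pos 6, char 'a'): match length 3
  offset=3 (pos 5, char 'f'): match length 0
  offset=4 (pos 4, char 'c'): match length 0
  offset=5 (pos 3, char 'f'): match length 0
  offset=6 (pos 2, char 'a'): match length 1
  offset=7 (pos 1, char 'a'): match length 1
  offset=8 (pos 0, char 'c'): match length 0
Longest match has length 3 at offset 2.
next_char = character at position 8 + 3 = 11 -> 'c'

Best match: offset=2, length=3 (matching 'aca' starting at position 6)
LZ77 triple: (2, 3, 'c')


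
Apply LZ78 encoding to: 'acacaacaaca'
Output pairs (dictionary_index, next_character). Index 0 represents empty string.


LZ78 encoding steps:
Dictionary: {0: ''}
Step 1: w='' (idx 0), next='a' -> output (0, 'a'), add 'a' as idx 1
Step 2: w='' (idx 0), next='c' -> output (0, 'c'), add 'c' as idx 2
Step 3: w='a' (idx 1), next='c' -> output (1, 'c'), add 'ac' as idx 3
Step 4: w='a' (idx 1), next='a' -> output (1, 'a'), add 'aa' as idx 4
Step 5: w='c' (idx 2), next='a' -> output (2, 'a'), add 'ca' as idx 5
Step 6: w='ac' (idx 3), next='a' -> output (3, 'a'), add 'aca' as idx 6


Encoded: [(0, 'a'), (0, 'c'), (1, 'c'), (1, 'a'), (2, 'a'), (3, 'a')]


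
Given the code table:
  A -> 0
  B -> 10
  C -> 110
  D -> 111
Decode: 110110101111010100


Decoding:
110 -> C
110 -> C
10 -> B
111 -> D
10 -> B
10 -> B
10 -> B
0 -> A


Result: CCBDBBBA


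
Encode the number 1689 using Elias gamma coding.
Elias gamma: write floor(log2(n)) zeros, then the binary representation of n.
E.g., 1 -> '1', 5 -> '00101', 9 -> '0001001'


num_bits = floor(log2(1689)) + 1 = 11
leading_zeros = num_bits - 1 = 10
binary(1689) = 11010011001

Elias gamma(1689) = '0000000000' + '11010011001' = 000000000011010011001 (21 bits)


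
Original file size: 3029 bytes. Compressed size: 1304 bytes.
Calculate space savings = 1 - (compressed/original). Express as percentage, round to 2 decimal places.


ratio = compressed/original = 1304/3029 = 0.430505
savings = 1 - ratio = 1 - 0.430505 = 0.569495
as a percentage: 0.569495 * 100 = 56.95%

Space savings = 1 - 1304/3029 = 56.95%


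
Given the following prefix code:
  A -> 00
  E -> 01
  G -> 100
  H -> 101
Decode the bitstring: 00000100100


Decoding step by step:
Bits 00 -> A
Bits 00 -> A
Bits 01 -> E
Bits 00 -> A
Bits 100 -> G


Decoded message: AAEAG


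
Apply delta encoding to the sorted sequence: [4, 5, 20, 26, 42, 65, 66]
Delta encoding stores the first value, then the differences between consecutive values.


First value: 4
Deltas:
  5 - 4 = 1
  20 - 5 = 15
  26 - 20 = 6
  42 - 26 = 16
  65 - 42 = 23
  66 - 65 = 1


Delta encoded: [4, 1, 15, 6, 16, 23, 1]


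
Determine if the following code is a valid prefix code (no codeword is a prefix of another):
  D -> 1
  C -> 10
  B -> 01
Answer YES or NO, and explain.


Checking each pair (does one codeword prefix another?):
  D='1' vs C='10': prefix -- VIOLATION

NO -- this is NOT a valid prefix code. D (1) is a prefix of C (10).


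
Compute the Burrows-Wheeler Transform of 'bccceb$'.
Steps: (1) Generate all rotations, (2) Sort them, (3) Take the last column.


Rotations (sorted):
  0: $bccceb -> last char: b
  1: b$bccce -> last char: e
  2: bccceb$ -> last char: $
  3: ccceb$b -> last char: b
  4: cceb$bc -> last char: c
  5: ceb$bcc -> last char: c
  6: eb$bccc -> last char: c


BWT = be$bccc


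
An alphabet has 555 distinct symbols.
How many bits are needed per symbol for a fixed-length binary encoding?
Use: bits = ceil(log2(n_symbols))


log2(555) = 9.1163
Bracket: 2^9 = 512 < 555 <= 2^10 = 1024
So ceil(log2(555)) = 10

bits = ceil(log2(555)) = ceil(9.1163) = 10 bits


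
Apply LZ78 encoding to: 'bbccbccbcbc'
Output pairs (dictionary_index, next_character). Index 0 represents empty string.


LZ78 encoding steps:
Dictionary: {0: ''}
Step 1: w='' (idx 0), next='b' -> output (0, 'b'), add 'b' as idx 1
Step 2: w='b' (idx 1), next='c' -> output (1, 'c'), add 'bc' as idx 2
Step 3: w='' (idx 0), next='c' -> output (0, 'c'), add 'c' as idx 3
Step 4: w='bc' (idx 2), next='c' -> output (2, 'c'), add 'bcc' as idx 4
Step 5: w='bc' (idx 2), next='b' -> output (2, 'b'), add 'bcb' as idx 5
Step 6: w='c' (idx 3), end of input -> output (3, '')


Encoded: [(0, 'b'), (1, 'c'), (0, 'c'), (2, 'c'), (2, 'b'), (3, '')]


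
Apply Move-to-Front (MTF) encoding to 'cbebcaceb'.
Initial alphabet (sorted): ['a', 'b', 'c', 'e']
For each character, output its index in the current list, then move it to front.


MTF encoding:
'c': index 2 in ['a', 'b', 'c', 'e'] -> ['c', 'a', 'b', 'e']
'b': index 2 in ['c', 'a', 'b', 'e'] -> ['b', 'c', 'a', 'e']
'e': index 3 in ['b', 'c', 'a', 'e'] -> ['e', 'b', 'c', 'a']
'b': index 1 in ['e', 'b', 'c', 'a'] -> ['b', 'e', 'c', 'a']
'c': index 2 in ['b', 'e', 'c', 'a'] -> ['c', 'b', 'e', 'a']
'a': index 3 in ['c', 'b', 'e', 'a'] -> ['a', 'c', 'b', 'e']
'c': index 1 in ['a', 'c', 'b', 'e'] -> ['c', 'a', 'b', 'e']
'e': index 3 in ['c', 'a', 'b', 'e'] -> ['e', 'c', 'a', 'b']
'b': index 3 in ['e', 'c', 'a', 'b'] -> ['b', 'e', 'c', 'a']


Output: [2, 2, 3, 1, 2, 3, 1, 3, 3]


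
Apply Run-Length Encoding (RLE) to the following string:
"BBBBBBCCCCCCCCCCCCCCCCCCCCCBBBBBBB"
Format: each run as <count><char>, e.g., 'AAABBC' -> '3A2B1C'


Scanning runs left to right:
  i=0: run of 'B' x 6 -> '6B'
  i=6: run of 'C' x 21 -> '21C'
  i=27: run of 'B' x 7 -> '7B'

RLE = 6B21C7B


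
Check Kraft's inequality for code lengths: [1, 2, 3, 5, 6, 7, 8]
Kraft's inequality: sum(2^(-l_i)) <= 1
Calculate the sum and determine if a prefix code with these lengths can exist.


Sum = 2^(-1) + 2^(-2) + 2^(-3) + 2^(-5) + 2^(-6) + 2^(-7) + 2^(-8)
    = 0.5 + 0.25 + 0.125 + 0.03125 + 0.015625 + 0.0078125 + 0.00390625
    = 239/256 = 0.93359375
Since 0.93359375 <= 1, Kraft's inequality IS satisfied.
A prefix code with these lengths CAN exist.

Kraft sum = 0.93359375. Satisfied.


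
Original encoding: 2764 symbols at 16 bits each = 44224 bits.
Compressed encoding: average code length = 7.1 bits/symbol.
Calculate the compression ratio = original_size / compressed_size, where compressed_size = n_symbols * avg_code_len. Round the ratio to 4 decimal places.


original_size = n_symbols * orig_bits = 2764 * 16 = 44224 bits
compressed_size = n_symbols * avg_code_len = 2764 * 7.1 = 19624.4 bits
ratio = original_size / compressed_size = 44224 / 19624.4 = 2.2535

Compression ratio = 2.2535


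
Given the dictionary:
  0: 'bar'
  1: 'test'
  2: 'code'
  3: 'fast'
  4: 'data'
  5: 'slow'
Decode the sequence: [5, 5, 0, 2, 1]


Look up each index in the dictionary:
  5 -> 'slow'
  5 -> 'slow'
  0 -> 'bar'
  2 -> 'code'
  1 -> 'test'

Decoded: "slow slow bar code test"


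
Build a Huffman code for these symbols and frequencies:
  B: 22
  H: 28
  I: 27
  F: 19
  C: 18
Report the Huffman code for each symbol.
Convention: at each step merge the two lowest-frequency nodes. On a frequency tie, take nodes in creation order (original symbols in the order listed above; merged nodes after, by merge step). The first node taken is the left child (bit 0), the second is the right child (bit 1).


Huffman tree construction:
Step 1: Merge C(18) + F(19) = 37
Step 2: Merge B(22) + I(27) = 49
Step 3: Merge H(28) + (C+F)(37) = 65
Step 4: Merge (B+I)(49) + (H+(C+F))(65) = 114
Read each symbol's code off the tree from the root (left child = 0, right child = 1).

Codes:
  B: 00 (length 2)
  H: 10 (length 2)
  I: 01 (length 2)
  F: 111 (length 3)
  C: 110 (length 3)
Average code length: 265/114 = 2.3246 bits/symbol


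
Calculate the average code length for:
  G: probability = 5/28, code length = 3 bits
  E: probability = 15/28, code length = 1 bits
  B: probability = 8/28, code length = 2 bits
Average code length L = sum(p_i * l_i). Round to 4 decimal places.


Weighted contributions p_i * l_i:
  G: (5/28) * 3 = 15/28
  E: (15/28) * 1 = 15/28
  B: (8/28) * 2 = 16/28
Sum = (15 + 15 + 16)/28 = 46/28

L = 46/28 = 1.6429 bits/symbol


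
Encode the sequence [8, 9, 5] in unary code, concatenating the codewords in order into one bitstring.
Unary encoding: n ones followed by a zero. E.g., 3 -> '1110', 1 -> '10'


Encode each number as n ones followed by a terminating 0:
  8 -> 111111110 (9 bits)
  9 -> 1111111110 (10 bits)
  5 -> 111110 (6 bits)
Total length = 9 + 10 + 6 = 25 bits.

Unary([8, 9, 5]) = 1111111101111111110111110 (25 bits)


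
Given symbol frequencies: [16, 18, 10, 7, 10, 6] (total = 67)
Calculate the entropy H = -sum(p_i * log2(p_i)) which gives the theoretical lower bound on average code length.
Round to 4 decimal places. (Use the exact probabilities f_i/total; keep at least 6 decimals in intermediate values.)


Per-symbol terms -p_i * log2(p_i) with p_i = f_i/67:
  p = 16/67 = 0.238806: log2(p) = -2.066089, -p*log2(p) = 0.493394
  p = 18/67 = 0.268657: log2(p) = -1.896164, -p*log2(p) = 0.509417
  p = 10/67 = 0.149254: log2(p) = -2.744161, -p*log2(p) = 0.409576
  p = 7/67 = 0.104478: log2(p) = -3.258734, -p*log2(p) = 0.340465
  p = 10/67 = 0.149254: log2(p) = -2.744161, -p*log2(p) = 0.409576
  p = 6/67 = 0.089552: log2(p) = -3.481127, -p*log2(p) = 0.311743
H = 0.493394 + 0.509417 + 0.409576 + 0.340465 + 0.409576 + 0.311743 = 2.474171

H = 2.4742 bits/symbol


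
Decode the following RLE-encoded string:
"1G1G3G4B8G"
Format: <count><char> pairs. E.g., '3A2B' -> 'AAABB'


Expanding each <count><char> pair:
  1G -> 'G'
  1G -> 'G'
  3G -> 'GGG'
  4B -> 'BBBB'
  8G -> 'GGGGGGGG'

Decoded = GGGGGBBBBGGGGGGGG


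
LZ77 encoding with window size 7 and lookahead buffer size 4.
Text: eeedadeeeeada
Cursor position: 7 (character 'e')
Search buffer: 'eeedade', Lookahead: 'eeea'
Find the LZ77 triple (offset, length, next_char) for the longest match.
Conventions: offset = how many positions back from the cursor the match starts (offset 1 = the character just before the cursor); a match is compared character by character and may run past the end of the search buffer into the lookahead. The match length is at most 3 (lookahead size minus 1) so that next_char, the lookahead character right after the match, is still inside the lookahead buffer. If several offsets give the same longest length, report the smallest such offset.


Try each offset into the search buffer:
  offset=1 (pos 6, char 'e'): match length 3
  offset=2 (pos 5, char 'd'): match length 0
  offset=3 (pos 4, char 'a'): match length 0
  offset=4 (pos 3, char 'd'): match length 0
  offset=5 (pos 2, char 'e'): match length 1
  offset=6 (pos 1, char 'e'): match length 2
  offset=7 (pos 0, char 'e'): match length 3
Longest match has length 3, found at offsets 1, 7; take the smallest, offset 1.
next_char = character at position 7 + 3 = 10 -> 'a'

Best match: offset=1, length=3 (matching 'eee' starting at position 6)
LZ77 triple: (1, 3, 'a')


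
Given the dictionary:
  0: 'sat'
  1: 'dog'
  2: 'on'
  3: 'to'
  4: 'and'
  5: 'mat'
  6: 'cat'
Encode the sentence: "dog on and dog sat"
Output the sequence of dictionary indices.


Look up each word in the dictionary:
  'dog' -> 1
  'on' -> 2
  'and' -> 4
  'dog' -> 1
  'sat' -> 0

Encoded: [1, 2, 4, 1, 0]


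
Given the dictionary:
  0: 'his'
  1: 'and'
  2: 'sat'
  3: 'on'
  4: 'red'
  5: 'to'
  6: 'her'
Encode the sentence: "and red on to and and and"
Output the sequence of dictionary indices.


Look up each word in the dictionary:
  'and' -> 1
  'red' -> 4
  'on' -> 3
  'to' -> 5
  'and' -> 1
  'and' -> 1
  'and' -> 1

Encoded: [1, 4, 3, 5, 1, 1, 1]


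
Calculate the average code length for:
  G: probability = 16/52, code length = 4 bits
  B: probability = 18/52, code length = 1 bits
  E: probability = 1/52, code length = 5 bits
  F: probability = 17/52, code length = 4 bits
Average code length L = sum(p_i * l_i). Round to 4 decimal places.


Weighted contributions p_i * l_i:
  G: (16/52) * 4 = 64/52
  B: (18/52) * 1 = 18/52
  E: (1/52) * 5 = 5/52
  F: (17/52) * 4 = 68/52
Sum = (64 + 18 + 5 + 68)/52 = 155/52

L = 155/52 = 2.9808 bits/symbol


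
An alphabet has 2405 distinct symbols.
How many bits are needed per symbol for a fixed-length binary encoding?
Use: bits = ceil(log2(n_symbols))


log2(2405) = 11.2318
Bracket: 2^11 = 2048 < 2405 <= 2^12 = 4096
So ceil(log2(2405)) = 12

bits = ceil(log2(2405)) = ceil(11.2318) = 12 bits


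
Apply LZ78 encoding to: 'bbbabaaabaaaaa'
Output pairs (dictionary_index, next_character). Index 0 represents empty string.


LZ78 encoding steps:
Dictionary: {0: ''}
Step 1: w='' (idx 0), next='b' -> output (0, 'b'), add 'b' as idx 1
Step 2: w='b' (idx 1), next='b' -> output (1, 'b'), add 'bb' as idx 2
Step 3: w='' (idx 0), next='a' -> output (0, 'a'), add 'a' as idx 3
Step 4: w='b' (idx 1), next='a' -> output (1, 'a'), add 'ba' as idx 4
Step 5: w='a' (idx 3), next='a' -> output (3, 'a'), add 'aa' as idx 5
Step 6: w='ba' (idx 4), next='a' -> output (4, 'a'), add 'baa' as idx 6
Step 7: w='aa' (idx 5), next='a' -> output (5, 'a'), add 'aaa' as idx 7


Encoded: [(0, 'b'), (1, 'b'), (0, 'a'), (1, 'a'), (3, 'a'), (4, 'a'), (5, 'a')]


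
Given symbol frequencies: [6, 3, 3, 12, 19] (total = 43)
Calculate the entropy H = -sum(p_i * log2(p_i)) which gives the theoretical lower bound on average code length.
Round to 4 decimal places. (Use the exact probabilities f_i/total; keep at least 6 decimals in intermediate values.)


Per-symbol terms -p_i * log2(p_i) with p_i = f_i/43:
  p = 6/43 = 0.139535: log2(p) = -2.841302, -p*log2(p) = 0.396461
  p = 3/43 = 0.069767: log2(p) = -3.841302, -p*log2(p) = 0.267998
  p = 3/43 = 0.069767: log2(p) = -3.841302, -p*log2(p) = 0.267998
  p = 12/43 = 0.279070: log2(p) = -1.841302, -p*log2(p) = 0.513852
  p = 19/43 = 0.441860: log2(p) = -1.178337, -p*log2(p) = 0.520661
H = 0.396461 + 0.267998 + 0.267998 + 0.513852 + 0.520661 = 1.966970

H = 1.967 bits/symbol


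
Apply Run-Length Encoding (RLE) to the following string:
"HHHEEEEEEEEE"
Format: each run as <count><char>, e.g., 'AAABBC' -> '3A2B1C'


Scanning runs left to right:
  i=0: run of 'H' x 3 -> '3H'
  i=3: run of 'E' x 9 -> '9E'

RLE = 3H9E


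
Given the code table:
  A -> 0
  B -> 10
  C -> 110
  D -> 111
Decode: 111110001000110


Decoding:
111 -> D
110 -> C
0 -> A
0 -> A
10 -> B
0 -> A
0 -> A
110 -> C


Result: DCAABAAC


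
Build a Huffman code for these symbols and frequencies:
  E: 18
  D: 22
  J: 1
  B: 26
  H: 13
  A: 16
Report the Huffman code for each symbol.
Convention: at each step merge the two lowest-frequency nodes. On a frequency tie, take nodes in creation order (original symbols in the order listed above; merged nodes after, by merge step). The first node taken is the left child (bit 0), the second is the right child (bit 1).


Huffman tree construction:
Step 1: Merge J(1) + H(13) = 14
Step 2: Merge (J+H)(14) + A(16) = 30
Step 3: Merge E(18) + D(22) = 40
Step 4: Merge B(26) + ((J+H)+A)(30) = 56
Step 5: Merge (E+D)(40) + (B+((J+H)+A))(56) = 96
Read each symbol's code off the tree from the root (left child = 0, right child = 1).

Codes:
  E: 00 (length 2)
  D: 01 (length 2)
  J: 1100 (length 4)
  B: 10 (length 2)
  H: 1101 (length 4)
  A: 111 (length 3)
Average code length: 236/96 = 2.4583 bits/symbol


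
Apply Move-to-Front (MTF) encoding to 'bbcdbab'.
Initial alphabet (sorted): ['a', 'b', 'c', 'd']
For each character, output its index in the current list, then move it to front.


MTF encoding:
'b': index 1 in ['a', 'b', 'c', 'd'] -> ['b', 'a', 'c', 'd']
'b': index 0 in ['b', 'a', 'c', 'd'] -> ['b', 'a', 'c', 'd']
'c': index 2 in ['b', 'a', 'c', 'd'] -> ['c', 'b', 'a', 'd']
'd': index 3 in ['c', 'b', 'a', 'd'] -> ['d', 'c', 'b', 'a']
'b': index 2 in ['d', 'c', 'b', 'a'] -> ['b', 'd', 'c', 'a']
'a': index 3 in ['b', 'd', 'c', 'a'] -> ['a', 'b', 'd', 'c']
'b': index 1 in ['a', 'b', 'd', 'c'] -> ['b', 'a', 'd', 'c']


Output: [1, 0, 2, 3, 2, 3, 1]


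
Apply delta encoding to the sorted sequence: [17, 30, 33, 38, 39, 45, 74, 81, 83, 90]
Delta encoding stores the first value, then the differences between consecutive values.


First value: 17
Deltas:
  30 - 17 = 13
  33 - 30 = 3
  38 - 33 = 5
  39 - 38 = 1
  45 - 39 = 6
  74 - 45 = 29
  81 - 74 = 7
  83 - 81 = 2
  90 - 83 = 7


Delta encoded: [17, 13, 3, 5, 1, 6, 29, 7, 2, 7]


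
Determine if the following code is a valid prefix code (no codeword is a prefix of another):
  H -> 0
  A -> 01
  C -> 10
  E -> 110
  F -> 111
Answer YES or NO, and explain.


Checking each pair (does one codeword prefix another?):
  H='0' vs A='01': prefix -- VIOLATION

NO -- this is NOT a valid prefix code. H (0) is a prefix of A (01).


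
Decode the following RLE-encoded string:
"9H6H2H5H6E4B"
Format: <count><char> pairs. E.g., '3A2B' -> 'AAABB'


Expanding each <count><char> pair:
  9H -> 'HHHHHHHHH'
  6H -> 'HHHHHH'
  2H -> 'HH'
  5H -> 'HHHHH'
  6E -> 'EEEEEE'
  4B -> 'BBBB'

Decoded = HHHHHHHHHHHHHHHHHHHHHHEEEEEEBBBB


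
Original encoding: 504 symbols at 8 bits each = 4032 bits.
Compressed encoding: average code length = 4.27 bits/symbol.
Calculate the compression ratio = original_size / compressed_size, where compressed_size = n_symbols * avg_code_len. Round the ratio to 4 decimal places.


original_size = n_symbols * orig_bits = 504 * 8 = 4032 bits
compressed_size = n_symbols * avg_code_len = 504 * 4.27 = 2152.08 bits
ratio = original_size / compressed_size = 4032 / 2152.08 = 1.8735

Compression ratio = 1.8735


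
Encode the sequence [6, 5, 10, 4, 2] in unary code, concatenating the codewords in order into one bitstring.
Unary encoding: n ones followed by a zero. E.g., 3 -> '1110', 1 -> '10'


Encode each number as n ones followed by a terminating 0:
  6 -> 1111110 (7 bits)
  5 -> 111110 (6 bits)
  10 -> 11111111110 (11 bits)
  4 -> 11110 (5 bits)
  2 -> 110 (3 bits)
Total length = 7 + 6 + 11 + 5 + 3 = 32 bits.

Unary([6, 5, 10, 4, 2]) = 11111101111101111111111011110110 (32 bits)


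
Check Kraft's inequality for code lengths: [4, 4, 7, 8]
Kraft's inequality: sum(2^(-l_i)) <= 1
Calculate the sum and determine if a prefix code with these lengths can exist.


Sum = 2^(-4) + 2^(-4) + 2^(-7) + 2^(-8)
    = 0.0625 + 0.0625 + 0.0078125 + 0.00390625
    = 35/256 = 0.13671875
Since 0.13671875 <= 1, Kraft's inequality IS satisfied.
A prefix code with these lengths CAN exist.

Kraft sum = 0.13671875. Satisfied.


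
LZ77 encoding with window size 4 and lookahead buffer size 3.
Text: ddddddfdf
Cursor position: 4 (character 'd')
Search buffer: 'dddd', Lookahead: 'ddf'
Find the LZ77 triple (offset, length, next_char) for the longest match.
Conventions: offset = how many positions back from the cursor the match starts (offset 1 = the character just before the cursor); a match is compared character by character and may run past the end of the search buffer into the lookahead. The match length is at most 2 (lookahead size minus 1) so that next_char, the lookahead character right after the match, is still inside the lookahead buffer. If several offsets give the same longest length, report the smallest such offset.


Try each offset into the search buffer:
  offset=1 (pos 3, char 'd'): match length 2
  offset=2 (pos 2, char 'd'): match length 2
  offset=3 (pos 1, char 'd'): match length 2
  offset=4 (pos 0, char 'd'): match length 2
Longest match has length 2, found at offsets 1, 2, 3, 4; take the smallest, offset 1.
next_char = character at position 4 + 2 = 6 -> 'f'

Best match: offset=1, length=2 (matching 'dd' starting at position 3)
LZ77 triple: (1, 2, 'f')


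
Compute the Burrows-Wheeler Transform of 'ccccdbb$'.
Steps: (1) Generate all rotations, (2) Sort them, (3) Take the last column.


Rotations (sorted):
  0: $ccccdbb -> last char: b
  1: b$ccccdb -> last char: b
  2: bb$ccccd -> last char: d
  3: ccccdbb$ -> last char: $
  4: cccdbb$c -> last char: c
  5: ccdbb$cc -> last char: c
  6: cdbb$ccc -> last char: c
  7: dbb$cccc -> last char: c


BWT = bbd$cccc


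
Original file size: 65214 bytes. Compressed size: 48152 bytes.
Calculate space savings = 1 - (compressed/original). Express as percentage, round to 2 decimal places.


ratio = compressed/original = 48152/65214 = 0.738369
savings = 1 - ratio = 1 - 0.738369 = 0.261631
as a percentage: 0.261631 * 100 = 26.16%

Space savings = 1 - 48152/65214 = 26.16%


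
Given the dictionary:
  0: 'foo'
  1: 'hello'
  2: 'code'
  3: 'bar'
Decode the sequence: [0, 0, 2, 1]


Look up each index in the dictionary:
  0 -> 'foo'
  0 -> 'foo'
  2 -> 'code'
  1 -> 'hello'

Decoded: "foo foo code hello"


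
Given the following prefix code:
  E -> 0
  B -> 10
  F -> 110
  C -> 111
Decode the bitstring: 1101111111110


Decoding step by step:
Bits 110 -> F
Bits 111 -> C
Bits 111 -> C
Bits 111 -> C
Bits 0 -> E


Decoded message: FCCCE


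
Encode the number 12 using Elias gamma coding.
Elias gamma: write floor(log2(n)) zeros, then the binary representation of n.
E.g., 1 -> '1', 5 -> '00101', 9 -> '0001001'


num_bits = floor(log2(12)) + 1 = 4
leading_zeros = num_bits - 1 = 3
binary(12) = 1100

Elias gamma(12) = '000' + '1100' = 0001100 (7 bits)


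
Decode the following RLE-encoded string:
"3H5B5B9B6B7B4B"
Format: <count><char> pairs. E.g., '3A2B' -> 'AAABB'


Expanding each <count><char> pair:
  3H -> 'HHH'
  5B -> 'BBBBB'
  5B -> 'BBBBB'
  9B -> 'BBBBBBBBB'
  6B -> 'BBBBBB'
  7B -> 'BBBBBBB'
  4B -> 'BBBB'

Decoded = HHHBBBBBBBBBBBBBBBBBBBBBBBBBBBBBBBBBBBB


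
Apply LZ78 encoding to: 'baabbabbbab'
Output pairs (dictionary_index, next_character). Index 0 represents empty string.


LZ78 encoding steps:
Dictionary: {0: ''}
Step 1: w='' (idx 0), next='b' -> output (0, 'b'), add 'b' as idx 1
Step 2: w='' (idx 0), next='a' -> output (0, 'a'), add 'a' as idx 2
Step 3: w='a' (idx 2), next='b' -> output (2, 'b'), add 'ab' as idx 3
Step 4: w='b' (idx 1), next='a' -> output (1, 'a'), add 'ba' as idx 4
Step 5: w='b' (idx 1), next='b' -> output (1, 'b'), add 'bb' as idx 5
Step 6: w='ba' (idx 4), next='b' -> output (4, 'b'), add 'bab' as idx 6


Encoded: [(0, 'b'), (0, 'a'), (2, 'b'), (1, 'a'), (1, 'b'), (4, 'b')]


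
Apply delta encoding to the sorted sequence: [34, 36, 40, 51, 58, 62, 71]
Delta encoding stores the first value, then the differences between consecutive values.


First value: 34
Deltas:
  36 - 34 = 2
  40 - 36 = 4
  51 - 40 = 11
  58 - 51 = 7
  62 - 58 = 4
  71 - 62 = 9


Delta encoded: [34, 2, 4, 11, 7, 4, 9]


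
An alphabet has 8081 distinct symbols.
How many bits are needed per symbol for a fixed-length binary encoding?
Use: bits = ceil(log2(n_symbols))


log2(8081) = 12.9803
Bracket: 2^12 = 4096 < 8081 <= 2^13 = 8192
So ceil(log2(8081)) = 13

bits = ceil(log2(8081)) = ceil(12.9803) = 13 bits


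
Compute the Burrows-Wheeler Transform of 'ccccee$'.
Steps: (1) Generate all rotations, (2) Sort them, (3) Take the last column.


Rotations (sorted):
  0: $ccccee -> last char: e
  1: ccccee$ -> last char: $
  2: cccee$c -> last char: c
  3: ccee$cc -> last char: c
  4: cee$ccc -> last char: c
  5: e$cccce -> last char: e
  6: ee$cccc -> last char: c


BWT = e$cccec


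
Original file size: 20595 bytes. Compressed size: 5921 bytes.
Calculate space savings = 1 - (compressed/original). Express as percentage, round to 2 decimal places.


ratio = compressed/original = 5921/20595 = 0.287497
savings = 1 - ratio = 1 - 0.287497 = 0.712503
as a percentage: 0.712503 * 100 = 71.25%

Space savings = 1 - 5921/20595 = 71.25%


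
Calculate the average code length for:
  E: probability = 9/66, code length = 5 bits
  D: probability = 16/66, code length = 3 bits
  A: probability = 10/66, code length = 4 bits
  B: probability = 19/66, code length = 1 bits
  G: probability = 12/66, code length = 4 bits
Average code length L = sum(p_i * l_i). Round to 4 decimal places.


Weighted contributions p_i * l_i:
  E: (9/66) * 5 = 45/66
  D: (16/66) * 3 = 48/66
  A: (10/66) * 4 = 40/66
  B: (19/66) * 1 = 19/66
  G: (12/66) * 4 = 48/66
Sum = (45 + 48 + 40 + 19 + 48)/66 = 200/66

L = 200/66 = 3.0303 bits/symbol


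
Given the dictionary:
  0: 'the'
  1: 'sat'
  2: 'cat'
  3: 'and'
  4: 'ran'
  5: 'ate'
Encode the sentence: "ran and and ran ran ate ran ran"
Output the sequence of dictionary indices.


Look up each word in the dictionary:
  'ran' -> 4
  'and' -> 3
  'and' -> 3
  'ran' -> 4
  'ran' -> 4
  'ate' -> 5
  'ran' -> 4
  'ran' -> 4

Encoded: [4, 3, 3, 4, 4, 5, 4, 4]


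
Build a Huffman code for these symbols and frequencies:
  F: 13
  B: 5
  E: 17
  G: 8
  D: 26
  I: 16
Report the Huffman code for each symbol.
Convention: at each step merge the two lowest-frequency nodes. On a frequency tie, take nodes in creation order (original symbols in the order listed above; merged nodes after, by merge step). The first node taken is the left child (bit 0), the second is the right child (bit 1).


Huffman tree construction:
Step 1: Merge B(5) + G(8) = 13
Step 2: Merge F(13) + (B+G)(13) = 26
Step 3: Merge I(16) + E(17) = 33
Step 4: Merge D(26) + (F+(B+G))(26) = 52
Step 5: Merge (I+E)(33) + (D+(F+(B+G)))(52) = 85
Read each symbol's code off the tree from the root (left child = 0, right child = 1).

Codes:
  F: 110 (length 3)
  B: 1110 (length 4)
  E: 01 (length 2)
  G: 1111 (length 4)
  D: 10 (length 2)
  I: 00 (length 2)
Average code length: 209/85 = 2.4588 bits/symbol


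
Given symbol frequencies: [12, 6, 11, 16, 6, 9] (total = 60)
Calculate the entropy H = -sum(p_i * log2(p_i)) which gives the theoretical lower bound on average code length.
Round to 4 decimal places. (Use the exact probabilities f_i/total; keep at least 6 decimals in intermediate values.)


Per-symbol terms -p_i * log2(p_i) with p_i = f_i/60:
  p = 12/60 = 0.200000: log2(p) = -2.321928, -p*log2(p) = 0.464386
  p = 6/60 = 0.100000: log2(p) = -3.321928, -p*log2(p) = 0.332193
  p = 11/60 = 0.183333: log2(p) = -2.447459, -p*log2(p) = 0.448701
  p = 16/60 = 0.266667: log2(p) = -1.906891, -p*log2(p) = 0.508504
  p = 6/60 = 0.100000: log2(p) = -3.321928, -p*log2(p) = 0.332193
  p = 9/60 = 0.150000: log2(p) = -2.736966, -p*log2(p) = 0.410545
H = 0.464386 + 0.332193 + 0.448701 + 0.508504 + 0.332193 + 0.410545 = 2.496522

H = 2.4965 bits/symbol


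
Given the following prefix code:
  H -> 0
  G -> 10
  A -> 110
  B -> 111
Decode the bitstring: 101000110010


Decoding step by step:
Bits 10 -> G
Bits 10 -> G
Bits 0 -> H
Bits 0 -> H
Bits 110 -> A
Bits 0 -> H
Bits 10 -> G


Decoded message: GGHHAHG


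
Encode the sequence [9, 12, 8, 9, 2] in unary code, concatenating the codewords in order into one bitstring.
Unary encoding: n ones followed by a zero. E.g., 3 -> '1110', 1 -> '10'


Encode each number as n ones followed by a terminating 0:
  9 -> 1111111110 (10 bits)
  12 -> 1111111111110 (13 bits)
  8 -> 111111110 (9 bits)
  9 -> 1111111110 (10 bits)
  2 -> 110 (3 bits)
Total length = 10 + 13 + 9 + 10 + 3 = 45 bits.

Unary([9, 12, 8, 9, 2]) = 111111111011111111111101111111101111111110110 (45 bits)


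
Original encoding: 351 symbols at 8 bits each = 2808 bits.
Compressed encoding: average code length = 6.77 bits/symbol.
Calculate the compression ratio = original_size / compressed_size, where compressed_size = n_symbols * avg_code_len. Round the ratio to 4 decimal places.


original_size = n_symbols * orig_bits = 351 * 8 = 2808 bits
compressed_size = n_symbols * avg_code_len = 351 * 6.77 = 2376.27 bits
ratio = original_size / compressed_size = 2808 / 2376.27 = 1.1817

Compression ratio = 1.1817


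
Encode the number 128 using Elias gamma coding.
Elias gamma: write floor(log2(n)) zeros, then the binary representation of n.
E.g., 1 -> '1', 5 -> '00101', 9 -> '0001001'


num_bits = floor(log2(128)) + 1 = 8
leading_zeros = num_bits - 1 = 7
binary(128) = 10000000

Elias gamma(128) = '0000000' + '10000000' = 000000010000000 (15 bits)


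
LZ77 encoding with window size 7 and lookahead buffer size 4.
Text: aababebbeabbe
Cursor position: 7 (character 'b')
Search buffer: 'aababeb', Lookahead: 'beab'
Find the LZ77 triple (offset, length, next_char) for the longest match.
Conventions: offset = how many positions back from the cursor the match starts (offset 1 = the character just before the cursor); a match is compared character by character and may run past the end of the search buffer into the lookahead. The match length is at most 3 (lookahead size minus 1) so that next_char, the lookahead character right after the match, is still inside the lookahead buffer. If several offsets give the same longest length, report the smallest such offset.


Try each offset into the search buffer:
  offset=1 (pos 6, char 'b'): match length 1
  offset=2 (pos 5, char 'e'): match length 0
  offset=3 (pos 4, char 'b'): match length 2
  offset=4 (pos 3, char 'a'): match length 0
  offset=5 (pos 2, char 'b'): match length 1
  offset=6 (pos 1, char 'a'): match length 0
  offset=7 (pos 0, char 'a'): match length 0
Longest match has length 2 at offset 3.
next_char = character at position 7 + 2 = 9 -> 'a'

Best match: offset=3, length=2 (matching 'be' starting at position 4)
LZ77 triple: (3, 2, 'a')


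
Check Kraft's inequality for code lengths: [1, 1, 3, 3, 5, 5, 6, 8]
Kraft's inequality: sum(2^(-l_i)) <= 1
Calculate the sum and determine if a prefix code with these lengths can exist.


Sum = 2^(-1) + 2^(-1) + 2^(-3) + 2^(-3) + 2^(-5) + 2^(-5) + 2^(-6) + 2^(-8)
    = 0.5 + 0.5 + 0.125 + 0.125 + 0.03125 + 0.03125 + 0.015625 + 0.00390625
    = 341/256 = 1.33203125
Since 1.33203125 > 1, Kraft's inequality is NOT satisfied.
A prefix code with these lengths CANNOT exist.

Kraft sum = 1.33203125. Not satisfied.


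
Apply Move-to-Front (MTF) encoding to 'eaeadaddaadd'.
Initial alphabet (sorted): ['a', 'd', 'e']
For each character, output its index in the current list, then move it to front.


MTF encoding:
'e': index 2 in ['a', 'd', 'e'] -> ['e', 'a', 'd']
'a': index 1 in ['e', 'a', 'd'] -> ['a', 'e', 'd']
'e': index 1 in ['a', 'e', 'd'] -> ['e', 'a', 'd']
'a': index 1 in ['e', 'a', 'd'] -> ['a', 'e', 'd']
'd': index 2 in ['a', 'e', 'd'] -> ['d', 'a', 'e']
'a': index 1 in ['d', 'a', 'e'] -> ['a', 'd', 'e']
'd': index 1 in ['a', 'd', 'e'] -> ['d', 'a', 'e']
'd': index 0 in ['d', 'a', 'e'] -> ['d', 'a', 'e']
'a': index 1 in ['d', 'a', 'e'] -> ['a', 'd', 'e']
'a': index 0 in ['a', 'd', 'e'] -> ['a', 'd', 'e']
'd': index 1 in ['a', 'd', 'e'] -> ['d', 'a', 'e']
'd': index 0 in ['d', 'a', 'e'] -> ['d', 'a', 'e']


Output: [2, 1, 1, 1, 2, 1, 1, 0, 1, 0, 1, 0]
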